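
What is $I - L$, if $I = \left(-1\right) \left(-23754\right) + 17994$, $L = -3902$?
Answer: $45650$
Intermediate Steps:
$I = 41748$ ($I = 23754 + 17994 = 41748$)
$I - L = 41748 - -3902 = 41748 + 3902 = 45650$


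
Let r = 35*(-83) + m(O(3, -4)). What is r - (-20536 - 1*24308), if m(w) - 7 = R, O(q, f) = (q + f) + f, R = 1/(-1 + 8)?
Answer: 293623/7 ≈ 41946.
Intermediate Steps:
R = ⅐ (R = 1/7 = ⅐ ≈ 0.14286)
O(q, f) = q + 2*f (O(q, f) = (f + q) + f = q + 2*f)
m(w) = 50/7 (m(w) = 7 + ⅐ = 50/7)
r = -20285/7 (r = 35*(-83) + 50/7 = -2905 + 50/7 = -20285/7 ≈ -2897.9)
r - (-20536 - 1*24308) = -20285/7 - (-20536 - 1*24308) = -20285/7 - (-20536 - 24308) = -20285/7 - 1*(-44844) = -20285/7 + 44844 = 293623/7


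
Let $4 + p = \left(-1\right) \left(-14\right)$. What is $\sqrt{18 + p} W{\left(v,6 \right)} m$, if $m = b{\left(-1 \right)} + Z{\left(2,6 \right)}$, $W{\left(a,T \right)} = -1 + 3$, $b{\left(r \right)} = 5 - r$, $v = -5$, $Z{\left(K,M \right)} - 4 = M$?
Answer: $64 \sqrt{7} \approx 169.33$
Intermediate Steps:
$Z{\left(K,M \right)} = 4 + M$
$p = 10$ ($p = -4 - -14 = -4 + 14 = 10$)
$W{\left(a,T \right)} = 2$
$m = 16$ ($m = \left(5 - -1\right) + \left(4 + 6\right) = \left(5 + 1\right) + 10 = 6 + 10 = 16$)
$\sqrt{18 + p} W{\left(v,6 \right)} m = \sqrt{18 + 10} \cdot 2 \cdot 16 = \sqrt{28} \cdot 2 \cdot 16 = 2 \sqrt{7} \cdot 2 \cdot 16 = 4 \sqrt{7} \cdot 16 = 64 \sqrt{7}$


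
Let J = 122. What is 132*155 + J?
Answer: 20582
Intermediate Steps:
132*155 + J = 132*155 + 122 = 20460 + 122 = 20582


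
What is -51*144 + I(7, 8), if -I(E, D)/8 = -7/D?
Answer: -7337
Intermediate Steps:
I(E, D) = 56/D (I(E, D) = -(-56)/D = 56/D)
-51*144 + I(7, 8) = -51*144 + 56/8 = -7344 + 56*(1/8) = -7344 + 7 = -7337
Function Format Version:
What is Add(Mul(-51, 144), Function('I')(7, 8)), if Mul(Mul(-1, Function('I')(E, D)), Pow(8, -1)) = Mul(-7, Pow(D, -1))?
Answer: -7337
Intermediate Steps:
Function('I')(E, D) = Mul(56, Pow(D, -1)) (Function('I')(E, D) = Mul(-8, Mul(-7, Pow(D, -1))) = Mul(56, Pow(D, -1)))
Add(Mul(-51, 144), Function('I')(7, 8)) = Add(Mul(-51, 144), Mul(56, Pow(8, -1))) = Add(-7344, Mul(56, Rational(1, 8))) = Add(-7344, 7) = -7337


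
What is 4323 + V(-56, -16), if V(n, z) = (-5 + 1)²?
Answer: 4339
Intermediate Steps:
V(n, z) = 16 (V(n, z) = (-4)² = 16)
4323 + V(-56, -16) = 4323 + 16 = 4339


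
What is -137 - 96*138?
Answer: -13385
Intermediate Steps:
-137 - 96*138 = -137 - 13248 = -13385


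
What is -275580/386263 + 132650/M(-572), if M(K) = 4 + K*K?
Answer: -19464341045/63190309222 ≈ -0.30803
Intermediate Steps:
M(K) = 4 + K²
-275580/386263 + 132650/M(-572) = -275580/386263 + 132650/(4 + (-572)²) = -275580*1/386263 + 132650/(4 + 327184) = -275580/386263 + 132650/327188 = -275580/386263 + 132650*(1/327188) = -275580/386263 + 66325/163594 = -19464341045/63190309222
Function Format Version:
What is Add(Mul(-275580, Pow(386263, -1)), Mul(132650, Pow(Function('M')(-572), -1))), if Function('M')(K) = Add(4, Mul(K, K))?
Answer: Rational(-19464341045, 63190309222) ≈ -0.30803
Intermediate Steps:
Function('M')(K) = Add(4, Pow(K, 2))
Add(Mul(-275580, Pow(386263, -1)), Mul(132650, Pow(Function('M')(-572), -1))) = Add(Mul(-275580, Pow(386263, -1)), Mul(132650, Pow(Add(4, Pow(-572, 2)), -1))) = Add(Mul(-275580, Rational(1, 386263)), Mul(132650, Pow(Add(4, 327184), -1))) = Add(Rational(-275580, 386263), Mul(132650, Pow(327188, -1))) = Add(Rational(-275580, 386263), Mul(132650, Rational(1, 327188))) = Add(Rational(-275580, 386263), Rational(66325, 163594)) = Rational(-19464341045, 63190309222)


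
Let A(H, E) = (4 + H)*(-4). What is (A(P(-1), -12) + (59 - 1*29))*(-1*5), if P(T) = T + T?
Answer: -110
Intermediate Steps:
P(T) = 2*T
A(H, E) = -16 - 4*H
(A(P(-1), -12) + (59 - 1*29))*(-1*5) = ((-16 - 8*(-1)) + (59 - 1*29))*(-1*5) = ((-16 - 4*(-2)) + (59 - 29))*(-5) = ((-16 + 8) + 30)*(-5) = (-8 + 30)*(-5) = 22*(-5) = -110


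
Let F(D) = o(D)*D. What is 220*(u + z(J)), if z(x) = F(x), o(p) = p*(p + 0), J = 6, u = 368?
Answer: 128480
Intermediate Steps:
o(p) = p² (o(p) = p*p = p²)
F(D) = D³ (F(D) = D²*D = D³)
z(x) = x³
220*(u + z(J)) = 220*(368 + 6³) = 220*(368 + 216) = 220*584 = 128480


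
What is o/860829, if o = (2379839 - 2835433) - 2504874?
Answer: -2960468/860829 ≈ -3.4391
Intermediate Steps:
o = -2960468 (o = -455594 - 2504874 = -2960468)
o/860829 = -2960468/860829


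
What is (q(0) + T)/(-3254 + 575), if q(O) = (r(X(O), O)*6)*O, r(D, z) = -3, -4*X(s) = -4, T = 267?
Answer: -89/893 ≈ -0.099664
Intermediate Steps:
X(s) = 1 (X(s) = -1/4*(-4) = 1)
q(O) = -18*O (q(O) = (-3*6)*O = -18*O)
(q(0) + T)/(-3254 + 575) = (-18*0 + 267)/(-3254 + 575) = (0 + 267)/(-2679) = 267*(-1/2679) = -89/893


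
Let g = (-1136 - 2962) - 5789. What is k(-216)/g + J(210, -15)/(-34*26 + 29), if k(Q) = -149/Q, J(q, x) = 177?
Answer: -42014131/202881240 ≈ -0.20709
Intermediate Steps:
g = -9887 (g = -4098 - 5789 = -9887)
k(-216)/g + J(210, -15)/(-34*26 + 29) = -149/(-216)/(-9887) + 177/(-34*26 + 29) = -149*(-1/216)*(-1/9887) + 177/(-884 + 29) = (149/216)*(-1/9887) + 177/(-855) = -149/2135592 + 177*(-1/855) = -149/2135592 - 59/285 = -42014131/202881240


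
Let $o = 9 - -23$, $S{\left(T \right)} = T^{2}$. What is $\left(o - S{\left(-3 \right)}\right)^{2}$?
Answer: $529$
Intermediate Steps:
$o = 32$ ($o = 9 + 23 = 32$)
$\left(o - S{\left(-3 \right)}\right)^{2} = \left(32 - \left(-3\right)^{2}\right)^{2} = \left(32 - 9\right)^{2} = 23^{2} = 529$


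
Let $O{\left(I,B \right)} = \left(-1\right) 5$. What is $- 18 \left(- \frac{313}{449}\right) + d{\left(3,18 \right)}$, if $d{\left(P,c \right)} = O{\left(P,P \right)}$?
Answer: $\frac{3389}{449} \approx 7.5479$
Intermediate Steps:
$O{\left(I,B \right)} = -5$
$d{\left(P,c \right)} = -5$
$- 18 \left(- \frac{313}{449}\right) + d{\left(3,18 \right)} = - 18 \left(- \frac{313}{449}\right) - 5 = - 18 \left(\left(-313\right) \frac{1}{449}\right) - 5 = \left(-18\right) \left(- \frac{313}{449}\right) - 5 = \frac{5634}{449} - 5 = \frac{3389}{449}$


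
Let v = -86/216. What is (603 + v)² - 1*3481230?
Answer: -36369530159/11664 ≈ -3.1181e+6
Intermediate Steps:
v = -43/108 (v = -86*1/216 = -43/108 ≈ -0.39815)
(603 + v)² - 1*3481230 = (603 - 43/108)² - 1*3481230 = (65081/108)² - 3481230 = 4235536561/11664 - 3481230 = -36369530159/11664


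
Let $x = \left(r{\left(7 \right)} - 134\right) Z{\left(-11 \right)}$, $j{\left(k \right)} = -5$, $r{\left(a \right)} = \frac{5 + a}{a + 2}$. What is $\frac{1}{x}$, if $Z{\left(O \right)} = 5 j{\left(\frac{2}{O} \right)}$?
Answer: $\frac{3}{9950} \approx 0.00030151$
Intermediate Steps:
$r{\left(a \right)} = \frac{5 + a}{2 + a}$
$Z{\left(O \right)} = -25$ ($Z{\left(O \right)} = 5 \left(-5\right) = -25$)
$x = \frac{9950}{3}$ ($x = \left(\frac{5 + 7}{2 + 7} - 134\right) \left(-25\right) = \left(\frac{1}{9} \cdot 12 - 134\right) \left(-25\right) = \left(\frac{4}{3} - 134\right) \left(-25\right) = \left(- \frac{398}{3}\right) \left(-25\right) = \frac{9950}{3} \approx 3316.7$)
$\frac{1}{x} = \frac{1}{\frac{9950}{3}} = \frac{3}{9950}$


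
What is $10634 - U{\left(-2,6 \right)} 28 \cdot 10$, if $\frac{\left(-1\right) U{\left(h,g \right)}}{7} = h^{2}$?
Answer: $18474$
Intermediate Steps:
$U{\left(h,g \right)} = - 7 h^{2}$
$10634 - U{\left(-2,6 \right)} 28 \cdot 10 = 10634 - - 7 \left(-2\right)^{2} \cdot 28 \cdot 10 = 10634 - \left(-7\right) 4 \cdot 28 \cdot 10 = 10634 - \left(-28\right) 28 \cdot 10 = 10634 - \left(-784\right) 10 = 10634 - -7840 = 10634 + 7840 = 18474$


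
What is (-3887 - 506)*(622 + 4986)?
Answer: -24635944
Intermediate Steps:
(-3887 - 506)*(622 + 4986) = -4393*5608 = -24635944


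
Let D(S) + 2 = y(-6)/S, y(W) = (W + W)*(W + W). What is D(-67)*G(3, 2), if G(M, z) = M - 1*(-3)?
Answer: -1668/67 ≈ -24.896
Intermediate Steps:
G(M, z) = 3 + M (G(M, z) = M + 3 = 3 + M)
y(W) = 4*W**2 (y(W) = (2*W)*(2*W) = 4*W**2)
D(S) = -2 + 144/S (D(S) = -2 + (4*(-6)**2)/S = -2 + (4*36)/S = -2 + 144/S)
D(-67)*G(3, 2) = (-2 + 144/(-67))*(3 + 3) = (-2 + 144*(-1/67))*6 = (-2 - 144/67)*6 = -278/67*6 = -1668/67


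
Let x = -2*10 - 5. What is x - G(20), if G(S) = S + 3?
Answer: -48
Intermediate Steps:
x = -25 (x = -20 - 5 = -25)
G(S) = 3 + S
x - G(20) = -25 - (3 + 20) = -25 - 1*23 = -25 - 23 = -48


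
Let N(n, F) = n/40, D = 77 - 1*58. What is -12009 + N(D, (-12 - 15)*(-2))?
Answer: -480341/40 ≈ -12009.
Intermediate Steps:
D = 19 (D = 77 - 58 = 19)
N(n, F) = n/40 (N(n, F) = n*(1/40) = n/40)
-12009 + N(D, (-12 - 15)*(-2)) = -12009 + (1/40)*19 = -12009 + 19/40 = -480341/40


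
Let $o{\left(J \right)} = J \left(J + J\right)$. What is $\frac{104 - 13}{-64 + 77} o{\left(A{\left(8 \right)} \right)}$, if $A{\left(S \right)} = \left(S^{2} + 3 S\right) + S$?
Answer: $129024$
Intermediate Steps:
$A{\left(S \right)} = S^{2} + 4 S$
$o{\left(J \right)} = 2 J^{2}$ ($o{\left(J \right)} = J 2 J = 2 J^{2}$)
$\frac{104 - 13}{-64 + 77} o{\left(A{\left(8 \right)} \right)} = \frac{104 - 13}{-64 + 77} \cdot 2 \left(8 \left(4 + 8\right)\right)^{2} = \frac{91}{13} \cdot 2 \left(8 \cdot 12\right)^{2} = 91 \cdot \frac{1}{13} \cdot 2 \cdot 96^{2} = 7 \cdot 2 \cdot 9216 = 7 \cdot 18432 = 129024$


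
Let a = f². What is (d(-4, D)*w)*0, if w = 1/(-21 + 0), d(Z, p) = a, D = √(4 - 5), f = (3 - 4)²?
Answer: 0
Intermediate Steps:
f = 1 (f = (-1)² = 1)
D = I (D = √(-1) = I ≈ 1.0*I)
a = 1 (a = 1² = 1)
d(Z, p) = 1
w = -1/21 (w = 1/(-21) = -1/21 ≈ -0.047619)
(d(-4, D)*w)*0 = (1*(-1/21))*0 = -1/21*0 = 0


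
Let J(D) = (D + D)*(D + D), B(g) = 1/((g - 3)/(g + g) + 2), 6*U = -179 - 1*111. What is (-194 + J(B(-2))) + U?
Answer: -122671/507 ≈ -241.95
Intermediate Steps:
U = -145/3 (U = (-179 - 1*111)/6 = (-179 - 111)/6 = (⅙)*(-290) = -145/3 ≈ -48.333)
B(g) = 1/(2 + (-3 + g)/(2*g)) (B(g) = 1/((-3 + g)/((2*g)) + 2) = 1/((-3 + g)*(1/(2*g)) + 2) = 1/((-3 + g)/(2*g) + 2) = 1/(2 + (-3 + g)/(2*g)))
J(D) = 4*D² (J(D) = (2*D)*(2*D) = 4*D²)
(-194 + J(B(-2))) + U = (-194 + 4*(2*(-2)/(-3 + 5*(-2)))²) - 145/3 = (-194 + 4*(2*(-2)/(-3 - 10))²) - 145/3 = (-194 + 4*(2*(-2)/(-13))²) - 145/3 = (-194 + 4*(2*(-2)*(-1/13))²) - 145/3 = (-194 + 4*(4/13)²) - 145/3 = (-194 + 4*(16/169)) - 145/3 = (-194 + 64/169) - 145/3 = -32722/169 - 145/3 = -122671/507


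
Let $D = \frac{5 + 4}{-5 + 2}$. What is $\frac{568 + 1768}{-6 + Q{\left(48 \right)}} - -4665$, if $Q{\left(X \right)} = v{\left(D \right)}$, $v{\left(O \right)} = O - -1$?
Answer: $4373$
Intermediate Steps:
$D = -3$ ($D = \frac{9}{-3} = 9 \left(- \frac{1}{3}\right) = -3$)
$v{\left(O \right)} = 1 + O$ ($v{\left(O \right)} = O + 1 = 1 + O$)
$Q{\left(X \right)} = -2$ ($Q{\left(X \right)} = 1 - 3 = -2$)
$\frac{568 + 1768}{-6 + Q{\left(48 \right)}} - -4665 = \frac{568 + 1768}{-6 - 2} - -4665 = \frac{2336}{-8} + 4665 = 2336 \left(- \frac{1}{8}\right) + 4665 = -292 + 4665 = 4373$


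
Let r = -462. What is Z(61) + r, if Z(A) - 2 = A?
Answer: -399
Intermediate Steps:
Z(A) = 2 + A
Z(61) + r = (2 + 61) - 462 = 63 - 462 = -399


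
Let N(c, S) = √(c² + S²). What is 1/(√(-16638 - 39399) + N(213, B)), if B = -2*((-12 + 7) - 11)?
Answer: 1/(√46393 + I*√56037) ≈ 0.0021028 - 0.0023111*I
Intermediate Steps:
B = 32 (B = -2*(-5 - 11) = -2*(-16) = 32)
N(c, S) = √(S² + c²)
1/(√(-16638 - 39399) + N(213, B)) = 1/(√(-16638 - 39399) + √(32² + 213²)) = 1/(√(-56037) + √(1024 + 45369)) = 1/(I*√56037 + √46393) = 1/(√46393 + I*√56037)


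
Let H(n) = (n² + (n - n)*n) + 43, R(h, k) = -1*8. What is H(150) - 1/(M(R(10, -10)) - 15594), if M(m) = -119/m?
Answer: 2809601727/124633 ≈ 22543.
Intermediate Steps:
R(h, k) = -8
H(n) = 43 + n² (H(n) = (n² + 0*n) + 43 = (n² + 0) + 43 = n² + 43 = 43 + n²)
H(150) - 1/(M(R(10, -10)) - 15594) = (43 + 150²) - 1/(-119/(-8) - 15594) = (43 + 22500) - 1/(-119*(-⅛) - 15594) = 22543 - 1/(119/8 - 15594) = 22543 - 1/(-124633/8) = 22543 - 1*(-8/124633) = 22543 + 8/124633 = 2809601727/124633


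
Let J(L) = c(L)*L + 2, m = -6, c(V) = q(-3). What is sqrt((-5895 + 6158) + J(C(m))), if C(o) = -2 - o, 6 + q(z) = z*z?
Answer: sqrt(277) ≈ 16.643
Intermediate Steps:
q(z) = -6 + z**2 (q(z) = -6 + z*z = -6 + z**2)
c(V) = 3 (c(V) = -6 + (-3)**2 = -6 + 9 = 3)
J(L) = 2 + 3*L (J(L) = 3*L + 2 = 2 + 3*L)
sqrt((-5895 + 6158) + J(C(m))) = sqrt((-5895 + 6158) + (2 + 3*(-2 - 1*(-6)))) = sqrt(263 + (2 + 3*(-2 + 6))) = sqrt(263 + (2 + 3*4)) = sqrt(263 + (2 + 12)) = sqrt(263 + 14) = sqrt(277)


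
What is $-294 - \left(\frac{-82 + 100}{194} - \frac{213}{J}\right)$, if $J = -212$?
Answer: $- \frac{6068385}{20564} \approx -295.1$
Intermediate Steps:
$-294 - \left(\frac{-82 + 100}{194} - \frac{213}{J}\right) = -294 - \left(\frac{-82 + 100}{194} - \frac{213}{-212}\right) = -294 - \left(18 \cdot \frac{1}{194} - - \frac{213}{212}\right) = -294 - \left(\frac{9}{97} + \frac{213}{212}\right) = -294 - \frac{22569}{20564} = - \frac{6068385}{20564}$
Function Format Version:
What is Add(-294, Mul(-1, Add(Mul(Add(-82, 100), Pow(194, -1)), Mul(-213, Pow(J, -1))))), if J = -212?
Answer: Rational(-6068385, 20564) ≈ -295.10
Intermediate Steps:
Add(-294, Mul(-1, Add(Mul(Add(-82, 100), Pow(194, -1)), Mul(-213, Pow(J, -1))))) = Add(-294, Mul(-1, Add(Mul(Add(-82, 100), Pow(194, -1)), Mul(-213, Pow(-212, -1))))) = Add(-294, Mul(-1, Add(Mul(18, Rational(1, 194)), Mul(-213, Rational(-1, 212))))) = Add(-294, Mul(-1, Add(Rational(9, 97), Rational(213, 212)))) = Add(-294, Mul(-1, Rational(22569, 20564))) = Add(-294, Rational(-22569, 20564)) = Rational(-6068385, 20564)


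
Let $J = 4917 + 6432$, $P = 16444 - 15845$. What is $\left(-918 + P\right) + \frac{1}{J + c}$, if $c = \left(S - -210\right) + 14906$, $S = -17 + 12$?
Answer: $- \frac{8440739}{26460} \approx -319.0$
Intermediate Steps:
$S = -5$
$P = 599$ ($P = 16444 - 15845 = 599$)
$c = 15111$ ($c = \left(-5 - -210\right) + 14906 = \left(-5 + 210\right) + 14906 = 205 + 14906 = 15111$)
$J = 11349$
$\left(-918 + P\right) + \frac{1}{J + c} = \left(-918 + 599\right) + \frac{1}{11349 + 15111} = -319 + \frac{1}{26460} = - \frac{8440739}{26460}$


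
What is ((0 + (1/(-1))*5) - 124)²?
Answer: 16641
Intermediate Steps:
((0 + (1/(-1))*5) - 124)² = ((0 + (1*(-1))*5) - 124)² = ((0 - 1*5) - 124)² = ((0 - 5) - 124)² = (-5 - 124)² = (-129)² = 16641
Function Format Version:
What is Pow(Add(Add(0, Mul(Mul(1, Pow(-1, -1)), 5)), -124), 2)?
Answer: 16641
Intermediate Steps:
Pow(Add(Add(0, Mul(Mul(1, Pow(-1, -1)), 5)), -124), 2) = Pow(Add(Add(0, Mul(Mul(1, -1), 5)), -124), 2) = Pow(Add(Add(0, Mul(-1, 5)), -124), 2) = Pow(Add(Add(0, -5), -124), 2) = Pow(Add(-5, -124), 2) = Pow(-129, 2) = 16641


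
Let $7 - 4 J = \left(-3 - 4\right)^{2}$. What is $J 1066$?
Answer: $-11193$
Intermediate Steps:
$J = - \frac{21}{2}$ ($J = \frac{7}{4} - \frac{\left(-3 - 4\right)^{2}}{4} = \frac{7}{4} - \frac{\left(-7\right)^{2}}{4} = \frac{7}{4} - \frac{49}{4} = - \frac{21}{2} \approx -10.5$)
$J 1066 = \left(- \frac{21}{2}\right) 1066 = -11193$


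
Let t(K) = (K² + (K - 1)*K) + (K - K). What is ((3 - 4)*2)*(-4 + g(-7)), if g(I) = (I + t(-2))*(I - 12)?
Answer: 122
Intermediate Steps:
t(K) = K² + K*(-1 + K) (t(K) = (K² + (-1 + K)*K) + 0 = (K² + K*(-1 + K)) + 0 = K² + K*(-1 + K))
g(I) = (-12 + I)*(10 + I) (g(I) = (I - 2*(-1 + 2*(-2)))*(I - 12) = (I - 2*(-1 - 4))*(-12 + I) = (I - 2*(-5))*(-12 + I) = (I + 10)*(-12 + I) = (10 + I)*(-12 + I) = (-12 + I)*(10 + I))
((3 - 4)*2)*(-4 + g(-7)) = ((3 - 4)*2)*(-4 + (-120 + (-7)² - 2*(-7))) = (-1*2)*(-4 + (-120 + 49 + 14)) = -2*(-4 - 57) = -2*(-61) = 122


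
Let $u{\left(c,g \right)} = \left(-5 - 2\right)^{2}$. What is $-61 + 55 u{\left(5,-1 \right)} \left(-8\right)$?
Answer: $-21621$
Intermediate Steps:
$u{\left(c,g \right)} = 49$ ($u{\left(c,g \right)} = \left(-7\right)^{2} = 49$)
$-61 + 55 u{\left(5,-1 \right)} \left(-8\right) = -61 + 55 \cdot 49 \left(-8\right) = -61 + 55 \left(-392\right) = -61 - 21560 = -21621$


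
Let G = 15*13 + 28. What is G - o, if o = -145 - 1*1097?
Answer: 1465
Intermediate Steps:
o = -1242 (o = -145 - 1097 = -1242)
G = 223 (G = 195 + 28 = 223)
G - o = 223 - 1*(-1242) = 223 + 1242 = 1465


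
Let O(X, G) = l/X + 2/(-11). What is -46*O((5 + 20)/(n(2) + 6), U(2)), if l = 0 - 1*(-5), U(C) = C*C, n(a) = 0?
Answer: -2576/55 ≈ -46.836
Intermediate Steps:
U(C) = C**2
l = 5 (l = 0 + 5 = 5)
O(X, G) = -2/11 + 5/X (O(X, G) = 5/X + 2/(-11) = 5/X + 2*(-1/11) = 5/X - 2/11 = -2/11 + 5/X)
-46*O((5 + 20)/(n(2) + 6), U(2)) = -46*(-2/11 + 5/(((5 + 20)/(0 + 6)))) = -46*(-2/11 + 5/((25/6))) = -46*(-2/11 + 5/((25*(1/6)))) = -46*(-2/11 + 5/(25/6)) = -46*(-2/11 + 5*(6/25)) = -46*(-2/11 + 6/5) = -46*56/55 = -2576/55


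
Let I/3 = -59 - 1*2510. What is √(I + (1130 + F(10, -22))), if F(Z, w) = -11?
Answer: 6*I*√183 ≈ 81.167*I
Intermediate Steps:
I = -7707 (I = 3*(-59 - 1*2510) = 3*(-59 - 2510) = 3*(-2569) = -7707)
√(I + (1130 + F(10, -22))) = √(-7707 + (1130 - 11)) = √(-7707 + 1119) = √(-6588) = 6*I*√183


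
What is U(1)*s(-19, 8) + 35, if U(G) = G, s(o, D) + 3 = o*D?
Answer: -120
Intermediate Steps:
s(o, D) = -3 + D*o (s(o, D) = -3 + o*D = -3 + D*o)
U(1)*s(-19, 8) + 35 = 1*(-3 + 8*(-19)) + 35 = 1*(-3 - 152) + 35 = 1*(-155) + 35 = -155 + 35 = -120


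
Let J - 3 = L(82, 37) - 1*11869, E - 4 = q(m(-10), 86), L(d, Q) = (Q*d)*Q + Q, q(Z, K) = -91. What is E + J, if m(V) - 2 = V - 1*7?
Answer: 100342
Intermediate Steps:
m(V) = -5 + V (m(V) = 2 + (V - 1*7) = 2 + (V - 7) = 2 + (-7 + V) = -5 + V)
L(d, Q) = Q + d*Q² (L(d, Q) = d*Q² + Q = Q + d*Q²)
E = -87 (E = 4 - 91 = -87)
J = 100429 (J = 3 + (37*(1 + 37*82) - 1*11869) = 3 + (37*(1 + 3034) - 11869) = 3 + (37*3035 - 11869) = 3 + (112295 - 11869) = 3 + 100426 = 100429)
E + J = -87 + 100429 = 100342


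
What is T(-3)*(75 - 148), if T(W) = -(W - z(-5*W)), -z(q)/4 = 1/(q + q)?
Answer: -3139/15 ≈ -209.27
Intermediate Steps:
z(q) = -2/q (z(q) = -4/(q + q) = -4*1/(2*q) = -2/q)
T(W) = -W + 2/(5*W) (T(W) = -(W - (-2)/((-5*W))) = -(W - (-2)*(-1/(5*W))) = -(W - 2/(5*W)) = -W + 2/(5*W))
T(-3)*(75 - 148) = (-1*(-3) + (⅖)/(-3))*(75 - 148) = (3 + (⅖)*(-⅓))*(-73) = (3 - 2/15)*(-73) = (43/15)*(-73) = -3139/15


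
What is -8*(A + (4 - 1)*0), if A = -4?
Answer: 32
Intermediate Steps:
-8*(A + (4 - 1)*0) = -8*(-4 + (4 - 1)*0) = -8*(-4 + 3*0) = -8*(-4 + 0) = -8*(-4) = 32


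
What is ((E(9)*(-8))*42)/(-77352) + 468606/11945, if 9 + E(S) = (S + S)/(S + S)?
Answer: 1508979298/38498735 ≈ 39.196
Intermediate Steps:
E(S) = -8 (E(S) = -9 + (S + S)/(S + S) = -9 + (2*S)/((2*S)) = -9 + (2*S)*(1/(2*S)) = -9 + 1 = -8)
((E(9)*(-8))*42)/(-77352) + 468606/11945 = (-8*(-8)*42)/(-77352) + 468606/11945 = (64*42)*(-1/77352) + 468606*(1/11945) = 2688*(-1/77352) + 468606/11945 = -112/3223 + 468606/11945 = 1508979298/38498735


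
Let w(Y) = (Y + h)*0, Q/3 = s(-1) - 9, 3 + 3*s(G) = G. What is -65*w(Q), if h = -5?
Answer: 0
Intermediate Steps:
s(G) = -1 + G/3
Q = -31 (Q = 3*((-1 + (1/3)*(-1)) - 9) = 3*((-1 - 1/3) - 9) = 3*(-4/3 - 9) = 3*(-31/3) = -31)
w(Y) = 0 (w(Y) = (Y - 5)*0 = (-5 + Y)*0 = 0)
-65*w(Q) = -65*0 = 0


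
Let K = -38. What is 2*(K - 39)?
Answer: -154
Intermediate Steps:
2*(K - 39) = 2*(-38 - 39) = 2*(-77) = -154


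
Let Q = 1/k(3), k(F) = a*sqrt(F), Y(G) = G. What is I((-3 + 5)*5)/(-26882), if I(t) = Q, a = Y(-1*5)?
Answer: sqrt(3)/403230 ≈ 4.2954e-6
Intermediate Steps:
a = -5 (a = -1*5 = -5)
k(F) = -5*sqrt(F)
Q = -sqrt(3)/15 (Q = 1/(-5*sqrt(3)) = -sqrt(3)/15 ≈ -0.11547)
I(t) = -sqrt(3)/15
I((-3 + 5)*5)/(-26882) = -sqrt(3)/15/(-26882) = -sqrt(3)/15*(-1/26882) = sqrt(3)/403230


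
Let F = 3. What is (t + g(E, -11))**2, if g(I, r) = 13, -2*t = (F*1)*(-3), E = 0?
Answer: 1225/4 ≈ 306.25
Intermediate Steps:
t = 9/2 (t = -3*1*(-3)/2 = -3*(-3)/2 = -1/2*(-9) = 9/2 ≈ 4.5000)
(t + g(E, -11))**2 = (9/2 + 13)**2 = (35/2)**2 = 1225/4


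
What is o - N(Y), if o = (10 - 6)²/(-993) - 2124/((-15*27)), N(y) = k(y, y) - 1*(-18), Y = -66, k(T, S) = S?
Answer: 792836/14895 ≈ 53.228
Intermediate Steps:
N(y) = 18 + y (N(y) = y - 1*(-18) = y + 18 = 18 + y)
o = 77876/14895 (o = 4²*(-1/993) - 2124/(-405) = 16*(-1/993) - 2124*(-1/405) = -16/993 + 236/45 = 77876/14895 ≈ 5.2283)
o - N(Y) = 77876/14895 - (18 - 66) = 77876/14895 - 1*(-48) = 77876/14895 + 48 = 792836/14895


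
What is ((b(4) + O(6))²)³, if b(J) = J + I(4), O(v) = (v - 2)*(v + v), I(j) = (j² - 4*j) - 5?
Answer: 10779215329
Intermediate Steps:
I(j) = -5 + j² - 4*j
O(v) = 2*v*(-2 + v) (O(v) = (-2 + v)*(2*v) = 2*v*(-2 + v))
b(J) = -5 + J (b(J) = J + (-5 + 4² - 4*4) = J + (-5 + 16 - 16) = J - 5 = -5 + J)
((b(4) + O(6))²)³ = (((-5 + 4) + 2*6*(-2 + 6))²)³ = ((-1 + 2*6*4)²)³ = ((-1 + 48)²)³ = (47²)³ = 2209³ = 10779215329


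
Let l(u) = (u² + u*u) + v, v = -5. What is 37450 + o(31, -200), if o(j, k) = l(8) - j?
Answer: 37542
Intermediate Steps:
l(u) = -5 + 2*u² (l(u) = (u² + u*u) - 5 = (u² + u²) - 5 = 2*u² - 5 = -5 + 2*u²)
o(j, k) = 123 - j (o(j, k) = (-5 + 2*8²) - j = (-5 + 2*64) - j = (-5 + 128) - j = 123 - j)
37450 + o(31, -200) = 37450 + (123 - 1*31) = 37450 + (123 - 31) = 37450 + 92 = 37542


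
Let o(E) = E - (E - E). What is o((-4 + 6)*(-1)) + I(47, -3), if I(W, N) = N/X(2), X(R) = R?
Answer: -7/2 ≈ -3.5000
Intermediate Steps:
o(E) = E (o(E) = E - 1*0 = E + 0 = E)
I(W, N) = N/2
o((-4 + 6)*(-1)) + I(47, -3) = (-4 + 6)*(-1) + (½)*(-3) = 2*(-1) - 3/2 = -2 - 3/2 = -7/2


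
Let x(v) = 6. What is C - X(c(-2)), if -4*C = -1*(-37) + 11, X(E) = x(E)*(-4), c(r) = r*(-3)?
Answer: 12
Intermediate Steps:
c(r) = -3*r
X(E) = -24 (X(E) = 6*(-4) = -24)
C = -12 (C = -(-1*(-37) + 11)/4 = -(37 + 11)/4 = -¼*48 = -12)
C - X(c(-2)) = -12 - 1*(-24) = -12 + 24 = 12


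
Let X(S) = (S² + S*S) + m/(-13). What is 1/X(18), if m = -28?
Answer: 13/8452 ≈ 0.0015381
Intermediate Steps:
X(S) = 28/13 + 2*S² (X(S) = (S² + S*S) - 28/(-13) = (S² + S²) - 28*(-1/13) = 2*S² + 28/13 = 28/13 + 2*S²)
1/X(18) = 1/(28/13 + 2*18²) = 1/(28/13 + 2*324) = 1/(28/13 + 648) = 1/(8452/13) = 13/8452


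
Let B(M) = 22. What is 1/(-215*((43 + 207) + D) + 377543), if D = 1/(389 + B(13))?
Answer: 411/133078708 ≈ 3.0884e-6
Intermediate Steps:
D = 1/411 (D = 1/(389 + 22) = 1/411 ≈ 0.0024331)
1/(-215*((43 + 207) + D) + 377543) = 1/(-215*((43 + 207) + 1/411) + 377543) = 1/(-215*(250 + 1/411) + 377543) = 1/(-215*102751/411 + 377543) = 1/(-22091465/411 + 377543) = 1/(133078708/411) = 411/133078708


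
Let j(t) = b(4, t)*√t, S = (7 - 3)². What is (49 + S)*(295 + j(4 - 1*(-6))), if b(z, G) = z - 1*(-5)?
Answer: 19175 + 585*√10 ≈ 21025.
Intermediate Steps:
b(z, G) = 5 + z (b(z, G) = z + 5 = 5 + z)
S = 16 (S = 4² = 16)
j(t) = 9*√t (j(t) = (5 + 4)*√t = 9*√t)
(49 + S)*(295 + j(4 - 1*(-6))) = (49 + 16)*(295 + 9*√(4 - 1*(-6))) = 65*(295 + 9*√(4 + 6)) = 65*(295 + 9*√10) = 19175 + 585*√10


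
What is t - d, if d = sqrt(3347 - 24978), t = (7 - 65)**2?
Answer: 3364 - I*sqrt(21631) ≈ 3364.0 - 147.07*I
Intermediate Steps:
t = 3364 (t = (-58)**2 = 3364)
d = I*sqrt(21631) (d = sqrt(-21631) = I*sqrt(21631) ≈ 147.07*I)
t - d = 3364 - I*sqrt(21631)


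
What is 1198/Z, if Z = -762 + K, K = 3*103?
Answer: -1198/453 ≈ -2.6446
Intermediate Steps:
K = 309
Z = -453 (Z = -762 + 309 = -453)
1198/Z = 1198/(-453) = 1198*(-1/453) = -1198/453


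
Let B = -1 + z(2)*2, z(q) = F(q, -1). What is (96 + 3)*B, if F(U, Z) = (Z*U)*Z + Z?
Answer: 99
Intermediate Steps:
F(U, Z) = Z + U*Z² (F(U, Z) = (U*Z)*Z + Z = U*Z² + Z = Z + U*Z²)
z(q) = -1 + q (z(q) = -(1 + q*(-1)) = -(1 - q) = -1 + q)
B = 1 (B = -1 + (-1 + 2)*2 = -1 + 1*2 = -1 + 2 = 1)
(96 + 3)*B = (96 + 3)*1 = 99*1 = 99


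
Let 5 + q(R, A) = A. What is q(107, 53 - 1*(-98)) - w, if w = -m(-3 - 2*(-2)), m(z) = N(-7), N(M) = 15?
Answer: 161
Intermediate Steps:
q(R, A) = -5 + A
m(z) = 15
w = -15 (w = -1*15 = -15)
q(107, 53 - 1*(-98)) - w = (-5 + (53 - 1*(-98))) - 1*(-15) = (-5 + (53 + 98)) + 15 = (-5 + 151) + 15 = 146 + 15 = 161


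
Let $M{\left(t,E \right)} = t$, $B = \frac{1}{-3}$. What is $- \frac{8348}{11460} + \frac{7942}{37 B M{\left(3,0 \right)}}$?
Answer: $- \frac{22831049}{106005} \approx -215.38$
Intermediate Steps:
$B = - \frac{1}{3} \approx -0.33333$
$- \frac{8348}{11460} + \frac{7942}{37 B M{\left(3,0 \right)}} = - \frac{8348}{11460} + \frac{7942}{37 \left(- \frac{1}{3}\right) 3} = \left(-8348\right) \frac{1}{11460} + \frac{7942}{\left(- \frac{37}{3}\right) 3} = - \frac{2087}{2865} + \frac{7942}{-37} = - \frac{2087}{2865} + 7942 \left(- \frac{1}{37}\right) = - \frac{2087}{2865} - \frac{7942}{37} = - \frac{22831049}{106005}$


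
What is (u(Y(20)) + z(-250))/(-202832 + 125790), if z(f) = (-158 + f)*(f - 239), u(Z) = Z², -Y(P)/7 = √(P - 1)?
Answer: -200443/77042 ≈ -2.6017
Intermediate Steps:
Y(P) = -7*√(-1 + P) (Y(P) = -7*√(P - 1) = -7*√(-1 + P))
z(f) = (-239 + f)*(-158 + f) (z(f) = (-158 + f)*(-239 + f) = (-239 + f)*(-158 + f))
(u(Y(20)) + z(-250))/(-202832 + 125790) = ((-7*√(-1 + 20))² + (37762 + (-250)² - 397*(-250)))/(-202832 + 125790) = ((-7*√19)² + (37762 + 62500 + 99250))/(-77042) = (931 + 199512)*(-1/77042) = 200443*(-1/77042) = -200443/77042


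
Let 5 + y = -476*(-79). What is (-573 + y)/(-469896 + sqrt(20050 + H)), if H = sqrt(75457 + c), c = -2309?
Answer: -37026/(469896 - sqrt(20050 + 2*sqrt(18287))) ≈ -0.078820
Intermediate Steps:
H = 2*sqrt(18287) (H = sqrt(75457 - 2309) = sqrt(73148) = 2*sqrt(18287) ≈ 270.46)
y = 37599 (y = -5 - 476*(-79) = -5 + 37604 = 37599)
(-573 + y)/(-469896 + sqrt(20050 + H)) = (-573 + 37599)/(-469896 + sqrt(20050 + 2*sqrt(18287))) = 37026/(-469896 + sqrt(20050 + 2*sqrt(18287)))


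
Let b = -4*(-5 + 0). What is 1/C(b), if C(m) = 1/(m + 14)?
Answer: 34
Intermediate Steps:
b = 20 (b = -4*(-5) = 20)
C(m) = 1/(14 + m)
1/C(b) = 1/(1/(14 + 20)) = 1/(1/34) = 34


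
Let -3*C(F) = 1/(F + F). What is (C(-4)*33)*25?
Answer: 275/8 ≈ 34.375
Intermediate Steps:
C(F) = -1/(6*F) (C(F) = -1/(3*(F + F)) = -1/(2*F)/3 = -1/(6*F))
(C(-4)*33)*25 = (-1/6/(-4)*33)*25 = (-1/6*(-1/4)*33)*25 = ((1/24)*33)*25 = (11/8)*25 = 275/8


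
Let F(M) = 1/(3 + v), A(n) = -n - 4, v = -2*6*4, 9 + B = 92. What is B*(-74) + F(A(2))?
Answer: -276391/45 ≈ -6142.0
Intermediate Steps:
B = 83 (B = -9 + 92 = 83)
v = -48 (v = -12*4 = -48)
A(n) = -4 - n
F(M) = -1/45 (F(M) = 1/(3 - 48) = 1/(-45) = -1/45)
B*(-74) + F(A(2)) = 83*(-74) - 1/45 = -6142 - 1/45 = -276391/45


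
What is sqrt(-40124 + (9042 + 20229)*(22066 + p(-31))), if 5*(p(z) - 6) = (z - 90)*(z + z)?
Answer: sqrt(17248689910)/5 ≈ 26267.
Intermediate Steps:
p(z) = 6 + 2*z*(-90 + z)/5 (p(z) = 6 + ((z - 90)*(z + z))/5 = 6 + ((-90 + z)*(2*z))/5 = 6 + (2*z*(-90 + z))/5 = 6 + 2*z*(-90 + z)/5)
sqrt(-40124 + (9042 + 20229)*(22066 + p(-31))) = sqrt(-40124 + (9042 + 20229)*(22066 + (6 - 36*(-31) + (2/5)*(-31)**2))) = sqrt(-40124 + 29271*(22066 + (6 + 1116 + (2/5)*961))) = sqrt(-40124 + 29271*(22066 + (6 + 1116 + 1922/5))) = sqrt(-40124 + 29271*(22066 + 7532/5)) = sqrt(-40124 + 29271*(117862/5)) = sqrt(-40124 + 3449938602/5) = sqrt(3449737982/5) = sqrt(17248689910)/5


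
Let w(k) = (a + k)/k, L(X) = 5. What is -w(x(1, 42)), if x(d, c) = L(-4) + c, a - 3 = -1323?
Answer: 1273/47 ≈ 27.085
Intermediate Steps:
a = -1320 (a = 3 - 1323 = -1320)
x(d, c) = 5 + c
w(k) = (-1320 + k)/k
-w(x(1, 42)) = -(-1320 + (5 + 42))/(5 + 42) = -(-1320 + 47)/47 = -(-1273)/47 = -1*(-1273/47) = 1273/47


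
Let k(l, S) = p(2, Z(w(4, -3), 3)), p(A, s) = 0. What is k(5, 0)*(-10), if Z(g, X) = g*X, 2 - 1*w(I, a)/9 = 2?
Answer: 0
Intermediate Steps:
w(I, a) = 0 (w(I, a) = 18 - 9*2 = 18 - 18 = 0)
Z(g, X) = X*g
k(l, S) = 0
k(5, 0)*(-10) = 0*(-10) = 0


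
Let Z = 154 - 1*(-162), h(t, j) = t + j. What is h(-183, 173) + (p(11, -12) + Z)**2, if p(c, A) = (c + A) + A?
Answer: 91799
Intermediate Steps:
h(t, j) = j + t
p(c, A) = c + 2*A (p(c, A) = (A + c) + A = c + 2*A)
Z = 316 (Z = 154 + 162 = 316)
h(-183, 173) + (p(11, -12) + Z)**2 = (173 - 183) + ((11 + 2*(-12)) + 316)**2 = -10 + ((11 - 24) + 316)**2 = -10 + (-13 + 316)**2 = -10 + 303**2 = -10 + 91809 = 91799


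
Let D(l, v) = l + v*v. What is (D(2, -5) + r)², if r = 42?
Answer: 4761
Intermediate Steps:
D(l, v) = l + v²
(D(2, -5) + r)² = ((2 + (-5)²) + 42)² = ((2 + 25) + 42)² = (27 + 42)² = 69² = 4761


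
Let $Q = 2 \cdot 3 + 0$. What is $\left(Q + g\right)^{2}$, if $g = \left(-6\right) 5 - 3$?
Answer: $729$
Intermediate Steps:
$g = -33$ ($g = -30 - 3 = -33$)
$Q = 6$ ($Q = 6 + 0 = 6$)
$\left(Q + g\right)^{2} = \left(6 - 33\right)^{2} = \left(-27\right)^{2} = 729$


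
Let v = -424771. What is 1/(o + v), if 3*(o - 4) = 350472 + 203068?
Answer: -3/720761 ≈ -4.1623e-6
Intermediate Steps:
o = 553552/3 (o = 4 + (350472 + 203068)/3 = 4 + (1/3)*553540 = 4 + 553540/3 = 553552/3 ≈ 1.8452e+5)
1/(o + v) = 1/(553552/3 - 424771) = 1/(-720761/3) = -3/720761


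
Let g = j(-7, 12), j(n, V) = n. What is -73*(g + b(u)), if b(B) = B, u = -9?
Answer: 1168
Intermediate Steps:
g = -7
-73*(g + b(u)) = -73*(-7 - 9) = -73*(-16) = 1168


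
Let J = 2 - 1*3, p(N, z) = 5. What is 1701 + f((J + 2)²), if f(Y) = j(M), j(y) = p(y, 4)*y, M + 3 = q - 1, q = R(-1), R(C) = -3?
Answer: 1666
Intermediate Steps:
q = -3
J = -1 (J = 2 - 3 = -1)
M = -7 (M = -3 + (-3 - 1) = -3 - 4 = -7)
j(y) = 5*y
f(Y) = -35 (f(Y) = 5*(-7) = -35)
1701 + f((J + 2)²) = 1701 - 35 = 1666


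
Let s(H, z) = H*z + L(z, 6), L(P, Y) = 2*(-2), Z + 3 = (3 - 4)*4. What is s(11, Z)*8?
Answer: -648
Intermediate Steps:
Z = -7 (Z = -3 + (3 - 4)*4 = -3 - 1*4 = -3 - 4 = -7)
L(P, Y) = -4
s(H, z) = -4 + H*z (s(H, z) = H*z - 4 = -4 + H*z)
s(11, Z)*8 = (-4 + 11*(-7))*8 = (-4 - 77)*8 = -81*8 = -648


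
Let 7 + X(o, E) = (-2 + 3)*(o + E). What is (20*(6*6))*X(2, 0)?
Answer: -3600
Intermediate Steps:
X(o, E) = -7 + E + o (X(o, E) = -7 + (-2 + 3)*(o + E) = -7 + 1*(E + o) = -7 + (E + o) = -7 + E + o)
(20*(6*6))*X(2, 0) = (20*(6*6))*(-7 + 0 + 2) = (20*36)*(-5) = 720*(-5) = -3600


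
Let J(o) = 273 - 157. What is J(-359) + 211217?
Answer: 211333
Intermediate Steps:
J(o) = 116
J(-359) + 211217 = 116 + 211217 = 211333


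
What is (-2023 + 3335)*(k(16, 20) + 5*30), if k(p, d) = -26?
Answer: 162688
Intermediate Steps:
(-2023 + 3335)*(k(16, 20) + 5*30) = (-2023 + 3335)*(-26 + 5*30) = 1312*(-26 + 150) = 1312*124 = 162688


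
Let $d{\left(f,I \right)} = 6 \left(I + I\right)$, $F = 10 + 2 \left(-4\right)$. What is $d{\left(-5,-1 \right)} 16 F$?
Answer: $-384$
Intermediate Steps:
$F = 2$ ($F = 10 - 8 = 2$)
$d{\left(f,I \right)} = 12 I$ ($d{\left(f,I \right)} = 6 \cdot 2 I = 12 I$)
$d{\left(-5,-1 \right)} 16 F = 12 \left(-1\right) 16 \cdot 2 = \left(-12\right) 16 \cdot 2 = \left(-192\right) 2 = -384$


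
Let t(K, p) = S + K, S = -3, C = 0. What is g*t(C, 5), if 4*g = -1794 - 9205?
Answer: 32997/4 ≈ 8249.3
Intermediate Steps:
t(K, p) = -3 + K
g = -10999/4 (g = (-1794 - 9205)/4 = (¼)*(-10999) = -10999/4 ≈ -2749.8)
g*t(C, 5) = -10999*(-3 + 0)/4 = -10999/4*(-3) = 32997/4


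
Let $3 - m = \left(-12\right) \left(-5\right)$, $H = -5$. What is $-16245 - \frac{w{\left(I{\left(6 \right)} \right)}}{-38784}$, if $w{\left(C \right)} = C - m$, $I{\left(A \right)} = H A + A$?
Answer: $- \frac{210015349}{12928} \approx -16245.0$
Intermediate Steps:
$m = -57$ ($m = 3 - \left(-12\right) \left(-5\right) = 3 - 60 = -57$)
$I{\left(A \right)} = - 4 A$ ($I{\left(A \right)} = - 5 A + A = - 4 A$)
$w{\left(C \right)} = 57 + C$ ($w{\left(C \right)} = C - -57 = C + 57 = 57 + C$)
$-16245 - \frac{w{\left(I{\left(6 \right)} \right)}}{-38784} = -16245 - \frac{57 - 24}{-38784} = -16245 - \left(57 - 24\right) \left(- \frac{1}{38784}\right) = -16245 - 33 \left(- \frac{1}{38784}\right) = -16245 - - \frac{11}{12928} = -16245 + \frac{11}{12928} = - \frac{210015349}{12928}$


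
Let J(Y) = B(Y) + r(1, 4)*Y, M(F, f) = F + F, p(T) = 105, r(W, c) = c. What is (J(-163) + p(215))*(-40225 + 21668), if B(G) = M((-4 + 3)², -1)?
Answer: 10113565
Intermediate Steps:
M(F, f) = 2*F
B(G) = 2 (B(G) = 2*(-4 + 3)² = 2*(-1)² = 2*1 = 2)
J(Y) = 2 + 4*Y
(J(-163) + p(215))*(-40225 + 21668) = ((2 + 4*(-163)) + 105)*(-40225 + 21668) = ((2 - 652) + 105)*(-18557) = (-650 + 105)*(-18557) = -545*(-18557) = 10113565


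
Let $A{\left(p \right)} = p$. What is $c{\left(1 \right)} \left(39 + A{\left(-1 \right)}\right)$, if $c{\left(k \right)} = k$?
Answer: $38$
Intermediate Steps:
$c{\left(1 \right)} \left(39 + A{\left(-1 \right)}\right) = 1 \left(39 - 1\right) = 1 \cdot 38 = 38$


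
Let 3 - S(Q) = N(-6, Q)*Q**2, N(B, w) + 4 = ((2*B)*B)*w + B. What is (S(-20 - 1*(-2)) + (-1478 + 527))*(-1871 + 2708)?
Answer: 353378052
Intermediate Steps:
N(B, w) = -4 + B + 2*w*B**2 (N(B, w) = -4 + (((2*B)*B)*w + B) = -4 + ((2*B**2)*w + B) = -4 + (2*w*B**2 + B) = -4 + (B + 2*w*B**2) = -4 + B + 2*w*B**2)
S(Q) = 3 - Q**2*(-10 + 72*Q) (S(Q) = 3 - (-4 - 6 + 2*Q*(-6)**2)*Q**2 = 3 - (-4 - 6 + 2*Q*36)*Q**2 = 3 - (-4 - 6 + 72*Q)*Q**2 = 3 - (-10 + 72*Q)*Q**2 = 3 - Q**2*(-10 + 72*Q))
(S(-20 - 1*(-2)) + (-1478 + 527))*(-1871 + 2708) = ((3 + (-20 - 1*(-2))**2*(10 - 72*(-20 - 1*(-2)))) + (-1478 + 527))*(-1871 + 2708) = ((3 + (-20 + 2)**2*(10 - 72*(-20 + 2))) - 951)*837 = ((3 + (-18)**2*(10 - 72*(-18))) - 951)*837 = ((3 + 324*(10 + 1296)) - 951)*837 = ((3 + 324*1306) - 951)*837 = ((3 + 423144) - 951)*837 = (423147 - 951)*837 = 422196*837 = 353378052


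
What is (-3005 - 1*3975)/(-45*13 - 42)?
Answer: 6980/627 ≈ 11.132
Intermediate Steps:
(-3005 - 1*3975)/(-45*13 - 42) = (-3005 - 3975)/(-585 - 42) = -6980/(-627) = -6980*(-1/627) = 6980/627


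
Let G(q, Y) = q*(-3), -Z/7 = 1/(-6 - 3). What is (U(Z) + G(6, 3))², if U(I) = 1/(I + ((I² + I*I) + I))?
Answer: 15610401/50176 ≈ 311.11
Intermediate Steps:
Z = 7/9 (Z = -7/(-6 - 3) = -7/(-9) = -7*(-⅑) = 7/9 ≈ 0.77778)
G(q, Y) = -3*q
U(I) = 1/(2*I + 2*I²) (U(I) = 1/(I + ((I² + I²) + I)) = 1/(I + (2*I² + I)) = 1/(I + (I + 2*I²)) = 1/(2*I + 2*I²))
(U(Z) + G(6, 3))² = (1/(2*(7/9)*(1 + 7/9)) - 3*6)² = ((½)*(9/7)/(16/9) - 18)² = ((½)*(9/7)*(9/16) - 18)² = (81/224 - 18)² = (-3951/224)² = 15610401/50176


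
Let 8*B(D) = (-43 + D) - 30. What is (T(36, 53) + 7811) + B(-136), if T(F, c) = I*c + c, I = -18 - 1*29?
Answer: 42775/8 ≈ 5346.9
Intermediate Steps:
I = -47 (I = -18 - 29 = -47)
T(F, c) = -46*c (T(F, c) = -47*c + c = -46*c)
B(D) = -73/8 + D/8 (B(D) = ((-43 + D) - 30)/8 = (-73 + D)/8 = -73/8 + D/8)
(T(36, 53) + 7811) + B(-136) = (-46*53 + 7811) + (-73/8 + (1/8)*(-136)) = (-2438 + 7811) + (-73/8 - 17) = 5373 - 209/8 = 42775/8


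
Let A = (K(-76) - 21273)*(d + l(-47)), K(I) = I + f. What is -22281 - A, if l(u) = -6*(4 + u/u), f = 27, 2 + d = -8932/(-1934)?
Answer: -586109643/967 ≈ -6.0611e+5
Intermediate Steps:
d = 2532/967 (d = -2 - 8932/(-1934) = -2 - 8932*(-1/1934) = -2 + 4466/967 = 2532/967 ≈ 2.6184)
l(u) = -30 (l(u) = -6*(4 + 1) = -6*5 = -30)
K(I) = 27 + I (K(I) = I + 27 = 27 + I)
A = 564563916/967 (A = ((27 - 76) - 21273)*(2532/967 - 30) = (-49 - 21273)*(-26478/967) = -21322*(-26478/967) = 564563916/967 ≈ 5.8383e+5)
-22281 - A = -22281 - 1*564563916/967 = -22281 - 564563916/967 = -586109643/967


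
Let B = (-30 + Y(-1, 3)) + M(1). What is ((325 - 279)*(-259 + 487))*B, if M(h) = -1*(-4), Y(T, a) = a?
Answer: -241224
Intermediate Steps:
M(h) = 4
B = -23 (B = (-30 + 3) + 4 = -27 + 4 = -23)
((325 - 279)*(-259 + 487))*B = ((325 - 279)*(-259 + 487))*(-23) = (46*228)*(-23) = 10488*(-23) = -241224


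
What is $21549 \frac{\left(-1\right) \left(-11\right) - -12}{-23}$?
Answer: $-21549$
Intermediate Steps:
$21549 \frac{\left(-1\right) \left(-11\right) - -12}{-23} = 21549 \left(11 + 12\right) \left(- \frac{1}{23}\right) = 21549 \cdot 23 \left(- \frac{1}{23}\right) = 21549 \left(-1\right) = -21549$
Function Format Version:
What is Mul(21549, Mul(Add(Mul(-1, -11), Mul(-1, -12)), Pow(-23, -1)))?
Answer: -21549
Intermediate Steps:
Mul(21549, Mul(Add(Mul(-1, -11), Mul(-1, -12)), Pow(-23, -1))) = Mul(21549, Mul(Add(11, 12), Rational(-1, 23))) = Mul(21549, Mul(23, Rational(-1, 23))) = Mul(21549, -1) = -21549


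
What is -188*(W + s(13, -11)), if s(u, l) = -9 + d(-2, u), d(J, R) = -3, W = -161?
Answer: 32524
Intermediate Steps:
s(u, l) = -12 (s(u, l) = -9 - 3 = -12)
-188*(W + s(13, -11)) = -188*(-161 - 12) = -188*(-173) = 32524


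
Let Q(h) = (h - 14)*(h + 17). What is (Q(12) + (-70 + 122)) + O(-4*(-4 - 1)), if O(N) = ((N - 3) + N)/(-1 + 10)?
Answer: -17/9 ≈ -1.8889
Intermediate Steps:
Q(h) = (-14 + h)*(17 + h)
O(N) = -⅓ + 2*N/9 (O(N) = ((-3 + N) + N)/9 = (-3 + 2*N)*(⅑) = -⅓ + 2*N/9)
(Q(12) + (-70 + 122)) + O(-4*(-4 - 1)) = ((-238 + 12² + 3*12) + (-70 + 122)) + (-⅓ + 2*(-4*(-4 - 1))/9) = ((-238 + 144 + 36) + 52) + (-⅓ + 2*(-4*(-5))/9) = (-58 + 52) + (-⅓ + (2/9)*20) = -6 + (-⅓ + 40/9) = -6 + 37/9 = -17/9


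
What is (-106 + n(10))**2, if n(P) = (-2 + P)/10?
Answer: 276676/25 ≈ 11067.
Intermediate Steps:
n(P) = -1/5 + P/10 (n(P) = (-2 + P)*(1/10) = -1/5 + P/10)
(-106 + n(10))**2 = (-106 + (-1/5 + (1/10)*10))**2 = (-106 + (-1/5 + 1))**2 = (-106 + 4/5)**2 = (-526/5)**2 = 276676/25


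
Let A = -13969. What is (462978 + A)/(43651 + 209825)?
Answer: 449009/253476 ≈ 1.7714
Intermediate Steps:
(462978 + A)/(43651 + 209825) = (462978 - 13969)/(43651 + 209825) = 449009/253476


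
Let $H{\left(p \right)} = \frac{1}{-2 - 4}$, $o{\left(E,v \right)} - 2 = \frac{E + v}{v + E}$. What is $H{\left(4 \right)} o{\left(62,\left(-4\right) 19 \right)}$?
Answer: $- \frac{1}{2} \approx -0.5$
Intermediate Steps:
$o{\left(E,v \right)} = 3$ ($o{\left(E,v \right)} = 2 + \frac{E + v}{v + E} = 2 + \frac{E + v}{E + v} = 2 + 1 = 3$)
$H{\left(p \right)} = - \frac{1}{6}$ ($H{\left(p \right)} = \frac{1}{-2 - 4} = \frac{1}{-6} = - \frac{1}{6}$)
$H{\left(4 \right)} o{\left(62,\left(-4\right) 19 \right)} = \left(- \frac{1}{6}\right) 3 = - \frac{1}{2}$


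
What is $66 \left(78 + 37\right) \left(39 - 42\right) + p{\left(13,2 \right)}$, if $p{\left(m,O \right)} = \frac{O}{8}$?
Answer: $- \frac{91079}{4} \approx -22770.0$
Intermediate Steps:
$p{\left(m,O \right)} = \frac{O}{8}$ ($p{\left(m,O \right)} = O \frac{1}{8} = \frac{O}{8}$)
$66 \left(78 + 37\right) \left(39 - 42\right) + p{\left(13,2 \right)} = 66 \left(78 + 37\right) \left(39 - 42\right) + \frac{1}{8} \cdot 2 = 66 \cdot 115 \left(-3\right) + \frac{1}{4} = 66 \left(-345\right) + \frac{1}{4} = -22770 + \frac{1}{4} = - \frac{91079}{4}$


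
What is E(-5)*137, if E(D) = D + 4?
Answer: -137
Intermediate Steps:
E(D) = 4 + D
E(-5)*137 = (4 - 5)*137 = -1*137 = -137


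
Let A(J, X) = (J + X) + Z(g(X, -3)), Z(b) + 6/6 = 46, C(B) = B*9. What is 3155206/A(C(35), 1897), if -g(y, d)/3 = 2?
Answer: 3155206/2257 ≈ 1398.0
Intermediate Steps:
C(B) = 9*B
g(y, d) = -6 (g(y, d) = -3*2 = -6)
Z(b) = 45 (Z(b) = -1 + 46 = 45)
A(J, X) = 45 + J + X (A(J, X) = (J + X) + 45 = 45 + J + X)
3155206/A(C(35), 1897) = 3155206/(45 + 9*35 + 1897) = 3155206/(45 + 315 + 1897) = 3155206/2257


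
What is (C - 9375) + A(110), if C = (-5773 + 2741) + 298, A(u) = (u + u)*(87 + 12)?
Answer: 9671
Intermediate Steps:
A(u) = 198*u (A(u) = (2*u)*99 = 198*u)
C = -2734 (C = -3032 + 298 = -2734)
(C - 9375) + A(110) = (-2734 - 9375) + 198*110 = -12109 + 21780 = 9671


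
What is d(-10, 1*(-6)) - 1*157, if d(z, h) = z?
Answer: -167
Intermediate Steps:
d(-10, 1*(-6)) - 1*157 = -10 - 1*157 = -10 - 157 = -167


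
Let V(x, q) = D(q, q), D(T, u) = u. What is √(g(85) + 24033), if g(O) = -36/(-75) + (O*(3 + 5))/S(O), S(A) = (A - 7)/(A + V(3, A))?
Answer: 7*√19800573/195 ≈ 159.74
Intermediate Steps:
V(x, q) = q
S(A) = (-7 + A)/(2*A) (S(A) = (A - 7)/(A + A) = (-7 + A)/((2*A)) = (-7 + A)*(1/(2*A)) = (-7 + A)/(2*A))
g(O) = 12/25 + 16*O²/(-7 + O) (g(O) = -36/(-75) + (O*(3 + 5))/(((-7 + O)/(2*O))) = -36*(-1/75) + (O*8)*(2*O/(-7 + O)) = 12/25 + (8*O)*(2*O/(-7 + O)) = 12/25 + 16*O²/(-7 + O))
√(g(85) + 24033) = √(4*(-21 + 3*85 + 100*85²)/(25*(-7 + 85)) + 24033) = √((4/25)*(-21 + 255 + 100*7225)/78 + 24033) = √((4/25)*(1/78)*(-21 + 255 + 722500) + 24033) = √((4/25)*(1/78)*722734 + 24033) = √(1445468/975 + 24033) = √(24877643/975) = 7*√19800573/195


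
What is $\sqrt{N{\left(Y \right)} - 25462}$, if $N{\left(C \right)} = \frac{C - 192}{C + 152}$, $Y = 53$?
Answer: $\frac{i \sqrt{1070069045}}{205} \approx 159.57 i$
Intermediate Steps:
$N{\left(C \right)} = \frac{-192 + C}{152 + C}$
$\sqrt{N{\left(Y \right)} - 25462} = \sqrt{\frac{-192 + 53}{152 + 53} - 25462} = \sqrt{\frac{1}{205} \left(-139\right) - 25462} = \sqrt{- \frac{139}{205} - 25462} = \sqrt{- \frac{5219849}{205}} = \frac{i \sqrt{1070069045}}{205}$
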